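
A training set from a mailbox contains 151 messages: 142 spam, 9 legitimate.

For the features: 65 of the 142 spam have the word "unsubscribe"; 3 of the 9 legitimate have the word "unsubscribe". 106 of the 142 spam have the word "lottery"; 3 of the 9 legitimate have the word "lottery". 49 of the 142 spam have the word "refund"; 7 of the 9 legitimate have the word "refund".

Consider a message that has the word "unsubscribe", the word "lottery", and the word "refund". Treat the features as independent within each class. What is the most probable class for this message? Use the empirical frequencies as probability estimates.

spam

spam: (142/151) × (65/142) × (106/142) × (49/142) ≈ 0.110882
legitimate: (9/151) × (3/9) × (3/9) × (7/9) ≈ 0.00515085
Highest score → spam.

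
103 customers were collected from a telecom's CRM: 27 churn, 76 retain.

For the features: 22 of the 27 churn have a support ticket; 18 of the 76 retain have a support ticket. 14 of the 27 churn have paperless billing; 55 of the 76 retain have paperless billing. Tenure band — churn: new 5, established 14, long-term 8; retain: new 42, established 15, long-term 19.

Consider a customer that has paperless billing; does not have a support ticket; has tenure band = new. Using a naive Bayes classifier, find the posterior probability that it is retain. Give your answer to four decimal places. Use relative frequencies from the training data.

0.9797

churn: (27/103) × (5/27) × (14/27) × (5/27) ≈ 0.00466126
retain: (76/103) × (58/76) × (55/76) × (42/76) ≈ 0.225204
P(retain | x) = 0.225204 / 0.22986526 ≈ 0.9797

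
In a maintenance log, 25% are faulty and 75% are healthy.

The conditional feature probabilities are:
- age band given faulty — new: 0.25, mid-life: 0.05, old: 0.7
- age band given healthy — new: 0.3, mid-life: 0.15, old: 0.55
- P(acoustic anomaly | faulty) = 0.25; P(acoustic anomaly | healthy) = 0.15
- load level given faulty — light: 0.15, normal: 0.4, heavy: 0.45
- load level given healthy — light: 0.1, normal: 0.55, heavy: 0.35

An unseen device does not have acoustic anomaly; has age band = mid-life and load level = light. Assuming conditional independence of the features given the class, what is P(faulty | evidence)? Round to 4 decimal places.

0.1282

faulty: 0.25 × 0.05 × (1−0.25) × 0.15 = 0.00140625
healthy: 0.75 × 0.15 × (1−0.15) × 0.1 = 0.0095625
P(faulty | x) = 0.00140625 / 0.01096875 ≈ 0.1282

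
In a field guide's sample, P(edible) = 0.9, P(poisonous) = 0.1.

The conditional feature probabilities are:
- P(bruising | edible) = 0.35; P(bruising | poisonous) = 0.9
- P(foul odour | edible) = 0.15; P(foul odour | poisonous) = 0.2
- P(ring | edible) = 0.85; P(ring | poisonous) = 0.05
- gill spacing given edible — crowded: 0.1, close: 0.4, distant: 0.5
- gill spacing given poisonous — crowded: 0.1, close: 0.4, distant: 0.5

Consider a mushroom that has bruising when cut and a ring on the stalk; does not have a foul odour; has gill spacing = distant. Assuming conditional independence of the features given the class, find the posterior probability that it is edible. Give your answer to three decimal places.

0.984

edible: 0.9 × 0.35 × (1−0.15) × 0.85 × 0.5 = 0.11379375
poisonous: 0.1 × 0.9 × (1−0.2) × 0.05 × 0.5 = 0.0018
P(edible | x) = 0.11379375 / 0.11559375 ≈ 0.984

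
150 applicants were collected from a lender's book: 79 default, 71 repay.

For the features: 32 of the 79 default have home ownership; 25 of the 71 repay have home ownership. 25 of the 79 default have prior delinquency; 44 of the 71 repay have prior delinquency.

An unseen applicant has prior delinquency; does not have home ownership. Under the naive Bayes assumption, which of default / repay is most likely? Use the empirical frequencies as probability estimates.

default: (79/150) × (47/79) × (25/79) ≈ 0.0991561
repay: (71/150) × (46/71) × (44/71) ≈ 0.190047
Highest score → repay.

repay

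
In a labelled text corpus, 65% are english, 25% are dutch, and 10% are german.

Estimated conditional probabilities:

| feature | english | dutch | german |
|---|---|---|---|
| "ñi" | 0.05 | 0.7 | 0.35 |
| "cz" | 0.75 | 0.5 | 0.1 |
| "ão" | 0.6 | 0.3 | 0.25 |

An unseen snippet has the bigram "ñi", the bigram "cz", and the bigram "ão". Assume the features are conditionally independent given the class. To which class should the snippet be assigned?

dutch

english: 0.65 × 0.05 × 0.75 × 0.6 = 0.014625
dutch: 0.25 × 0.7 × 0.5 × 0.3 = 0.02625
german: 0.1 × 0.35 × 0.1 × 0.25 = 0.000875
Highest score → dutch.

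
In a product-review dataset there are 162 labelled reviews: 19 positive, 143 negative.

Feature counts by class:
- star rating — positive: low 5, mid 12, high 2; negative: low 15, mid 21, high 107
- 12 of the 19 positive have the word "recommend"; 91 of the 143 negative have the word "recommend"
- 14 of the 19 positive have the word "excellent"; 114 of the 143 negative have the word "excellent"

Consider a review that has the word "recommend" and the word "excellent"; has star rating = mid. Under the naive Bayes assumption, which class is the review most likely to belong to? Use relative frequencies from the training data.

negative

positive: (19/162) × (12/19) × (12/19) × (14/19) ≈ 0.0344721
negative: (143/162) × (21/143) × (91/143) × (114/143) ≈ 0.0657625
Highest score → negative.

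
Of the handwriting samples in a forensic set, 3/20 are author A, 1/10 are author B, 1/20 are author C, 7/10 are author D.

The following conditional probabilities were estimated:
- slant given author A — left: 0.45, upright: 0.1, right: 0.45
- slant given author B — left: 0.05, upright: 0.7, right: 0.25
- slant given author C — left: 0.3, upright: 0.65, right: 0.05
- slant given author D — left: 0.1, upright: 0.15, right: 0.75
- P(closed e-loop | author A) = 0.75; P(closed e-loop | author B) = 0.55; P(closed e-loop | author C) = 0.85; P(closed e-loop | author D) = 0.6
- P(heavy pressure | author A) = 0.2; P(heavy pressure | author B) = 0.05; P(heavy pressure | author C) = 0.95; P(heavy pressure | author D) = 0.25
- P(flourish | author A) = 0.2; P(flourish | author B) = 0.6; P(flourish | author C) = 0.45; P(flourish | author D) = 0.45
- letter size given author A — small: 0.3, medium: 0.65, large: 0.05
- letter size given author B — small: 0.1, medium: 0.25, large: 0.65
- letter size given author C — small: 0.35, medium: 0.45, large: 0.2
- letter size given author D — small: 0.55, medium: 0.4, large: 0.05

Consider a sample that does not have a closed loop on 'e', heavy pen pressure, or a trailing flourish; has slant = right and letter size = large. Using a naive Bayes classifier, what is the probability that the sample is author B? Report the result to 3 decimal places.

author A: 0.15 × 0.45 × (1−0.75) × (1−0.2) × (1−0.2) × 0.05 = 0.00054
author B: 0.1 × 0.25 × (1−0.55) × (1−0.05) × (1−0.6) × 0.65 = 0.00277875
author C: 0.05 × 0.05 × (1−0.85) × (1−0.95) × (1−0.45) × 0.2 = 0.0000020625
author D: 0.7 × 0.75 × (1−0.6) × (1−0.25) × (1−0.45) × 0.05 = 0.00433125
P(author B | x) = 0.00277875 / 0.0076520625 ≈ 0.363

0.363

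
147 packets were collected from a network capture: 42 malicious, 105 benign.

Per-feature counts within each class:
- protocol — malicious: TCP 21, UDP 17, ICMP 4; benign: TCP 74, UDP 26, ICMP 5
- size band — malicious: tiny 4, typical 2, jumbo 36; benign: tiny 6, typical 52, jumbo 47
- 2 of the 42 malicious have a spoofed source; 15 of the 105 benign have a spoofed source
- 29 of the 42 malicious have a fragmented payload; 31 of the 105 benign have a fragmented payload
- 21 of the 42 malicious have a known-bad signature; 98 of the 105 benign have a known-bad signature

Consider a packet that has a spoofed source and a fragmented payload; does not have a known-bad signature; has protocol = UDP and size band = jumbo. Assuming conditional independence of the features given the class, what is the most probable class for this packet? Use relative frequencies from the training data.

malicious

malicious: (42/147) × (17/42) × (36/42) × (2/42) × (29/42) × (21/42) ≈ 0.00162961
benign: (105/147) × (26/105) × (47/105) × (15/105) × (31/105) × (7/105) ≈ 0.000222612
Highest score → malicious.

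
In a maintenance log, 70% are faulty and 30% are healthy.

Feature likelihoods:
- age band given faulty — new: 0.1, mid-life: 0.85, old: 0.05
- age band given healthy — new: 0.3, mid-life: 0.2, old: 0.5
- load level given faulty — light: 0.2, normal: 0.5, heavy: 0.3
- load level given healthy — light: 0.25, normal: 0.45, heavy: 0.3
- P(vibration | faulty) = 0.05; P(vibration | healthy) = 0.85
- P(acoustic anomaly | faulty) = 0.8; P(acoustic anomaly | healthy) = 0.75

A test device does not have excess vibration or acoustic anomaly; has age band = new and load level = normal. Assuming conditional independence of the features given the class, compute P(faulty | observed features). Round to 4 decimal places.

0.8141

faulty: 0.7 × 0.1 × 0.5 × (1−0.05) × (1−0.8) = 0.00665
healthy: 0.3 × 0.3 × 0.45 × (1−0.85) × (1−0.75) = 0.00151875
P(faulty | x) = 0.00665 / 0.00816875 ≈ 0.8141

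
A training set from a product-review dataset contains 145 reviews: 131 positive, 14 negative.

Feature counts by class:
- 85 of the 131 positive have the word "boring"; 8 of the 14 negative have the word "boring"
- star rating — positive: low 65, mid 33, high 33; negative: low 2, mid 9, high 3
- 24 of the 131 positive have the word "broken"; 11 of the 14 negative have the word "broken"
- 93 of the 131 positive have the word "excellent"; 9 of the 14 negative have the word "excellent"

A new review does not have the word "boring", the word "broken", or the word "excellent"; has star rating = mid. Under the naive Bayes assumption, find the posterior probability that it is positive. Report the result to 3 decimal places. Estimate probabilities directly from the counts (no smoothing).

positive: (131/145) × (46/131) × (33/131) × (107/131) × (38/131) ≈ 0.0189346
negative: (14/145) × (6/14) × (9/14) × (3/14) × (5/14) ≈ 0.00203579
P(positive | x) = 0.0189346 / 0.02097039 ≈ 0.903

0.903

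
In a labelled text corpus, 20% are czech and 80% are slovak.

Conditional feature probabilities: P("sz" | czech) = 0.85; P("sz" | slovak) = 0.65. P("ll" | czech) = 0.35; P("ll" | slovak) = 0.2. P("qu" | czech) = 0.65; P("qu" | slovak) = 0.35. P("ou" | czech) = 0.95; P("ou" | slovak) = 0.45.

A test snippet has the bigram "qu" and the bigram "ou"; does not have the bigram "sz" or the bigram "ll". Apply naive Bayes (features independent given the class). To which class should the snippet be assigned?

slovak

czech: 0.2 × (1−0.85) × (1−0.35) × 0.65 × 0.95 = 0.01204125
slovak: 0.8 × (1−0.65) × (1−0.2) × 0.35 × 0.45 = 0.03528
Highest score → slovak.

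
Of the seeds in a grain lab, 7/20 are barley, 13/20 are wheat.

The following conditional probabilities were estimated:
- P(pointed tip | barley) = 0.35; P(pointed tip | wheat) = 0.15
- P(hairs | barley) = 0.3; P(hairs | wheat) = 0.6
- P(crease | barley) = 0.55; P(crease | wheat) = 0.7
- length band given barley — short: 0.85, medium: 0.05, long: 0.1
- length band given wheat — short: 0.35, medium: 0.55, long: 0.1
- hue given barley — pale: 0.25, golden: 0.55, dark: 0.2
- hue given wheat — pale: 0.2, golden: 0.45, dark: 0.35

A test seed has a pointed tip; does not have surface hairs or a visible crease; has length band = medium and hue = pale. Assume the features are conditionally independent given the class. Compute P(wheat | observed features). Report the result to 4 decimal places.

0.7274

barley: 0.35 × 0.35 × (1−0.3) × (1−0.55) × 0.05 × 0.25 = 0.00048234375
wheat: 0.65 × 0.15 × (1−0.6) × (1−0.7) × 0.55 × 0.2 = 0.001287
P(wheat | x) = 0.001287 / 0.00176934375 ≈ 0.7274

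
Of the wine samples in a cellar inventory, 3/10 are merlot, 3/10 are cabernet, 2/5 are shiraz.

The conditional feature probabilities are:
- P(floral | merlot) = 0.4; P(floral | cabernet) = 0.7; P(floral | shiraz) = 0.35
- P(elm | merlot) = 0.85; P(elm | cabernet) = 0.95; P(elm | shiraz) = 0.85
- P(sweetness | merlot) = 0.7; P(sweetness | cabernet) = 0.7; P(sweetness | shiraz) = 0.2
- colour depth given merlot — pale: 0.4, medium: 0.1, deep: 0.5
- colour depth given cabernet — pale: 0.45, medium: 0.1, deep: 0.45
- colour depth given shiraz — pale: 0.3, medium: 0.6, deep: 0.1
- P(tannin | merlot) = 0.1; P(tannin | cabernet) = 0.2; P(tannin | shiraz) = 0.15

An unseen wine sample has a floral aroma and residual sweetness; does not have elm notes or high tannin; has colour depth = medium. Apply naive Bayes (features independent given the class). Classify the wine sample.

shiraz

merlot: 0.3 × 0.4 × (1−0.85) × 0.7 × 0.1 × (1−0.1) = 0.001134
cabernet: 0.3 × 0.7 × (1−0.95) × 0.7 × 0.1 × (1−0.2) = 0.000588
shiraz: 0.4 × 0.35 × (1−0.85) × 0.2 × 0.6 × (1−0.15) = 0.002142
Highest score → shiraz.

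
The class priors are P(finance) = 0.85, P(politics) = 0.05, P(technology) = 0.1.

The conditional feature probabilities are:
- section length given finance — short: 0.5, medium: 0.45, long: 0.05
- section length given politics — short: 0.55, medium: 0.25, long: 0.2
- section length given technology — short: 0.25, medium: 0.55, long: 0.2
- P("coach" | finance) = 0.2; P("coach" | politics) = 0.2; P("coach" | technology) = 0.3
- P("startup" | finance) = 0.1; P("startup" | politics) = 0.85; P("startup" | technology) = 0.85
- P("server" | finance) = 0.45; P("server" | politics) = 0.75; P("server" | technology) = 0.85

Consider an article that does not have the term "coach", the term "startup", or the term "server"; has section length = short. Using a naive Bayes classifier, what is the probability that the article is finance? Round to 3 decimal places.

0.993

finance: 0.85 × 0.5 × (1−0.2) × (1−0.1) × (1−0.45) = 0.1683
politics: 0.05 × 0.55 × (1−0.2) × (1−0.85) × (1−0.75) = 0.000825
technology: 0.1 × 0.25 × (1−0.3) × (1−0.85) × (1−0.85) = 0.00039375
P(finance | x) = 0.1683 / 0.16951875 ≈ 0.993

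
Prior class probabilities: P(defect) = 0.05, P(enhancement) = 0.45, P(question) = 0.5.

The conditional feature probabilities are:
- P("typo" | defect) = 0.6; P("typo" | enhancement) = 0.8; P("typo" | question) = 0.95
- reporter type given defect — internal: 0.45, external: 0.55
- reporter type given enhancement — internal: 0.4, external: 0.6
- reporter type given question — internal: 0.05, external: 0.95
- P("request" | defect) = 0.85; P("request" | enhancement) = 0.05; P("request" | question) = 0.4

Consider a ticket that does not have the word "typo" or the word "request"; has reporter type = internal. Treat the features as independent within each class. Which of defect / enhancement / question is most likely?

defect: 0.05 × (1−0.6) × 0.45 × (1−0.85) = 0.00135
enhancement: 0.45 × (1−0.8) × 0.4 × (1−0.05) = 0.0342
question: 0.5 × (1−0.95) × 0.05 × (1−0.4) = 0.00075
Highest score → enhancement.

enhancement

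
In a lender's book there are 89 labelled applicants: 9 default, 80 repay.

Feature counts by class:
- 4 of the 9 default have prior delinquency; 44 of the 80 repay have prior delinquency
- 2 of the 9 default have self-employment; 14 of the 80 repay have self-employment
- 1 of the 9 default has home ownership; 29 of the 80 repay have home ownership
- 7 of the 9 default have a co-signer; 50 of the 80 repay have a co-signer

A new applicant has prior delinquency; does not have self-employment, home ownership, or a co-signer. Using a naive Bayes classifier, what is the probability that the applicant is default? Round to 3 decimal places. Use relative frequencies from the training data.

default: (9/89) × (4/9) × (7/9) × (8/9) × (2/9) ≈ 0.00690495
repay: (80/89) × (44/80) × (66/80) × (51/80) × (30/80) ≈ 0.0975053
P(default | x) = 0.00690495 / 0.10441025 ≈ 0.066

0.066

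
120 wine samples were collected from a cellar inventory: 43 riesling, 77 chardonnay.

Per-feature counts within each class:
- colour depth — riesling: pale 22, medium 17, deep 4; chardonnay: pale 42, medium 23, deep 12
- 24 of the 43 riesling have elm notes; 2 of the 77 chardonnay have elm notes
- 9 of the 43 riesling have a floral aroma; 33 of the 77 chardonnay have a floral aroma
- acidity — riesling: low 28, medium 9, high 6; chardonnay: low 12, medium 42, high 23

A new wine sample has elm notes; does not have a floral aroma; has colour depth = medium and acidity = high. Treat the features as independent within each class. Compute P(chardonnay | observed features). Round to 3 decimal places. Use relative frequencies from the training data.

riesling: (43/120) × (17/43) × (24/43) × (34/43) × (6/43) ≈ 0.00872376
chardonnay: (77/120) × (23/77) × (2/77) × (44/77) × (23/77) ≈ 0.000849738
P(chardonnay | x) = 0.000849738 / 0.009573498 ≈ 0.089

0.089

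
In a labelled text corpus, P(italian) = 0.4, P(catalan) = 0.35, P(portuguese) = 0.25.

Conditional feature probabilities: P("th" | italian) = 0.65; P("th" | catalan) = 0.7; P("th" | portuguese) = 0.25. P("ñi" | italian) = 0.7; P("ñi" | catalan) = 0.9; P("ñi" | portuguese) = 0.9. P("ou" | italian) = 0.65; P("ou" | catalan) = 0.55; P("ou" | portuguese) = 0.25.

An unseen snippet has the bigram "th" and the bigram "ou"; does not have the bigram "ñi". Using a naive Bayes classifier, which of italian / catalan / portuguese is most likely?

italian

italian: 0.4 × 0.65 × (1−0.7) × 0.65 = 0.0507
catalan: 0.35 × 0.7 × (1−0.9) × 0.55 = 0.013475
portuguese: 0.25 × 0.25 × (1−0.9) × 0.25 = 0.0015625
Highest score → italian.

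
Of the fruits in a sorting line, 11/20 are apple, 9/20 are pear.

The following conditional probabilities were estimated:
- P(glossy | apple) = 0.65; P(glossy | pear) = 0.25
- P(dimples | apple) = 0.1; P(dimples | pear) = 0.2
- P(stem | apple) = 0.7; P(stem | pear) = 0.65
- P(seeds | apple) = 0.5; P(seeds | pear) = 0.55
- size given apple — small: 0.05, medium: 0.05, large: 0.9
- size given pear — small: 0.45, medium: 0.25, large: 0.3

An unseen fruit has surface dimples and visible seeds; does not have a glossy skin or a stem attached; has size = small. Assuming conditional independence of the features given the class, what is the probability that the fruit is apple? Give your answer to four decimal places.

apple: 0.55 × (1−0.65) × 0.1 × (1−0.7) × 0.5 × 0.05 = 0.000144375
pear: 0.45 × (1−0.25) × 0.2 × (1−0.65) × 0.55 × 0.45 = 0.0058471875
P(apple | x) = 0.000144375 / 0.0059915625 ≈ 0.0241

0.0241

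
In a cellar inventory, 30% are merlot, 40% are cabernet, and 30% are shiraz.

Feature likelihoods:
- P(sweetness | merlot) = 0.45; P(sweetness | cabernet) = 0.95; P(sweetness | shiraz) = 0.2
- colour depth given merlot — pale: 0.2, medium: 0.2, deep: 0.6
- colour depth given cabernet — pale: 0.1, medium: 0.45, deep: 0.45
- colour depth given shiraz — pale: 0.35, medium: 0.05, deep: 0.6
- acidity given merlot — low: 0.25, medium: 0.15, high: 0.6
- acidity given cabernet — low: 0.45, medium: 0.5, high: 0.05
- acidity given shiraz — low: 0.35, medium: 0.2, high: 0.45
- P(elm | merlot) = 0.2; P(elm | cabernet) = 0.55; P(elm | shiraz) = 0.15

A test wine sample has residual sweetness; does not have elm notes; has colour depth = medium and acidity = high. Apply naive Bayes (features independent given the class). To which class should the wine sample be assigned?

merlot

merlot: 0.3 × 0.45 × 0.2 × 0.6 × (1−0.2) = 0.01296
cabernet: 0.4 × 0.95 × 0.45 × 0.05 × (1−0.55) = 0.0038475
shiraz: 0.3 × 0.2 × 0.05 × 0.45 × (1−0.15) = 0.0011475
Highest score → merlot.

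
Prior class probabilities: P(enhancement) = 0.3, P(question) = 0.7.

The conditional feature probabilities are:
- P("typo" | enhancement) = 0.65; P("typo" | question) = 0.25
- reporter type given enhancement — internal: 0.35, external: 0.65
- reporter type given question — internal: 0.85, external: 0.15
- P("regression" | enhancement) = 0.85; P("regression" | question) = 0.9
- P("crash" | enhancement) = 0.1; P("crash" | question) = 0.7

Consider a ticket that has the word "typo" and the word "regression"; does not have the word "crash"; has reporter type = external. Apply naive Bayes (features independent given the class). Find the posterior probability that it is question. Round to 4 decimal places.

0.0681

enhancement: 0.3 × 0.65 × 0.65 × 0.85 × (1−0.1) = 0.09696375
question: 0.7 × 0.25 × 0.15 × 0.9 × (1−0.7) = 0.0070875
P(question | x) = 0.0070875 / 0.10405125 ≈ 0.0681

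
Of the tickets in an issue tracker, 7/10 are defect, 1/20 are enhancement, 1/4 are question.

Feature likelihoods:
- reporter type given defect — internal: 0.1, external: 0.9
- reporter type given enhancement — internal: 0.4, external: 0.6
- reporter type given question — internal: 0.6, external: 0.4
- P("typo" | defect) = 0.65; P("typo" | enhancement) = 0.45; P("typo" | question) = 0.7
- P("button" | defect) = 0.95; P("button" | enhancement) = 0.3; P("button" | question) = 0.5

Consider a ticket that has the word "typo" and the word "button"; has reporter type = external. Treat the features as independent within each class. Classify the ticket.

defect

defect: 0.7 × 0.9 × 0.65 × 0.95 = 0.389025
enhancement: 0.05 × 0.6 × 0.45 × 0.3 = 0.00405
question: 0.25 × 0.4 × 0.7 × 0.5 = 0.035
Highest score → defect.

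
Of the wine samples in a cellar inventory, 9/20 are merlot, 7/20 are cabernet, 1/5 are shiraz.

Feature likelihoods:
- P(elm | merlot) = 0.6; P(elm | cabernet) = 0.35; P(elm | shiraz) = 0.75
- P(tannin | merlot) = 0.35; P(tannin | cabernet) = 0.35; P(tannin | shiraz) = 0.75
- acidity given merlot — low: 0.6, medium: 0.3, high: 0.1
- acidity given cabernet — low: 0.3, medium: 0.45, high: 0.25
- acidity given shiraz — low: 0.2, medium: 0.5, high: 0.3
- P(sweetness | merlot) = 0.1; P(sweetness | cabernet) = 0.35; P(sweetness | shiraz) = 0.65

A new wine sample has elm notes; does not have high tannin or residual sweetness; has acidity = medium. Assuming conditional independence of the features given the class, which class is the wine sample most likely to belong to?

merlot: 0.45 × 0.6 × (1−0.35) × 0.3 × (1−0.1) = 0.047385
cabernet: 0.35 × 0.35 × (1−0.35) × 0.45 × (1−0.35) = 0.0232903125
shiraz: 0.2 × 0.75 × (1−0.75) × 0.5 × (1−0.65) = 0.0065625
Highest score → merlot.

merlot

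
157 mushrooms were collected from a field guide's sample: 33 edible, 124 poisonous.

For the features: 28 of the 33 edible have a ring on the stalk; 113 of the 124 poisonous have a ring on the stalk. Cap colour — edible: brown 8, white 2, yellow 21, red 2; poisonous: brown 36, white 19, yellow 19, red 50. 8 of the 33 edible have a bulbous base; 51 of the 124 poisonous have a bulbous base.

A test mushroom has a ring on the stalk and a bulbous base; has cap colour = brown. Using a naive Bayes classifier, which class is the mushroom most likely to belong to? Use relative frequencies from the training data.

poisonous

edible: (33/157) × (28/33) × (8/33) × (8/33) ≈ 0.0104812
poisonous: (124/157) × (113/124) × (36/124) × (51/124) ≈ 0.0859425
Highest score → poisonous.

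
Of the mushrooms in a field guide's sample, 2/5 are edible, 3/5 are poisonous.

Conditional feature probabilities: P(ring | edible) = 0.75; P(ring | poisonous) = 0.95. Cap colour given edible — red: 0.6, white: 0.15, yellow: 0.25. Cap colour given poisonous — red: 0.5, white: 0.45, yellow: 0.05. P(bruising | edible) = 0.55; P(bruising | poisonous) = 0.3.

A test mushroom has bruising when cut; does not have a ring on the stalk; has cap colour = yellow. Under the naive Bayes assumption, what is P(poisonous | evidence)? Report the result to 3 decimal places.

0.032

edible: 0.4 × (1−0.75) × 0.25 × 0.55 = 0.01375
poisonous: 0.6 × (1−0.95) × 0.05 × 0.3 = 0.00045
P(poisonous | x) = 0.00045 / 0.0142 ≈ 0.032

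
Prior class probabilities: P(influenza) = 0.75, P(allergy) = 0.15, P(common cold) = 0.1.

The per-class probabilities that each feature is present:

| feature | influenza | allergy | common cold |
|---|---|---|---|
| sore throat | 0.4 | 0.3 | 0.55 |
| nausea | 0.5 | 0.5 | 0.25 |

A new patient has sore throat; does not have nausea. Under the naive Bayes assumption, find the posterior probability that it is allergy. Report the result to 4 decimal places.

0.1053

influenza: 0.75 × 0.4 × (1−0.5) = 0.15
allergy: 0.15 × 0.3 × (1−0.5) = 0.0225
common cold: 0.1 × 0.55 × (1−0.25) = 0.04125
P(allergy | x) = 0.0225 / 0.21375 ≈ 0.1053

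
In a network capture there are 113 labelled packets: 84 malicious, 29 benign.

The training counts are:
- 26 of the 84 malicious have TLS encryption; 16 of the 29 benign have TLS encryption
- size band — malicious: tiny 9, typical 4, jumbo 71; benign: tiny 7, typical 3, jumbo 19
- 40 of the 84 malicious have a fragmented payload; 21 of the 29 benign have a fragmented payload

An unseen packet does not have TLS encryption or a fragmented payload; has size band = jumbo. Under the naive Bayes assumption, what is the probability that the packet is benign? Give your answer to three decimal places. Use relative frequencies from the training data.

0.084

malicious: (84/113) × (58/84) × (71/84) × (44/84) ≈ 0.227249
benign: (29/113) × (13/29) × (19/29) × (8/29) ≈ 0.0207928
P(benign | x) = 0.0207928 / 0.2480418 ≈ 0.084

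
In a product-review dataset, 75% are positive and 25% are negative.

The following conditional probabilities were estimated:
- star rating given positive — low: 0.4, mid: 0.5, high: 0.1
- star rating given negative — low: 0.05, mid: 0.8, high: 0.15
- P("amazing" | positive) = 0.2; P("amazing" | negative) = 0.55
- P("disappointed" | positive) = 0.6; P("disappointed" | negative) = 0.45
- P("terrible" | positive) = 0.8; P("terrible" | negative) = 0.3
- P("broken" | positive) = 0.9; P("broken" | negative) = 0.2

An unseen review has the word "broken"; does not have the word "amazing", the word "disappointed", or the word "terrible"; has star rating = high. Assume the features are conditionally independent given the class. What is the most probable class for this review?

positive: 0.75 × 0.1 × (1−0.2) × (1−0.6) × (1−0.8) × 0.9 = 0.00432
negative: 0.25 × 0.15 × (1−0.55) × (1−0.45) × (1−0.3) × 0.2 = 0.001299375
Highest score → positive.

positive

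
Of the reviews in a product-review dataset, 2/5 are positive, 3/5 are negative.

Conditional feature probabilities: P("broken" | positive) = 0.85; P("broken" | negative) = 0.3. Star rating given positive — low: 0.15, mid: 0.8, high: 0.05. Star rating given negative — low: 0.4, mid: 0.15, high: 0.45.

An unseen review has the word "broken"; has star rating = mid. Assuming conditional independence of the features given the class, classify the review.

positive

positive: 0.4 × 0.85 × 0.8 = 0.272
negative: 0.6 × 0.3 × 0.15 = 0.027
Highest score → positive.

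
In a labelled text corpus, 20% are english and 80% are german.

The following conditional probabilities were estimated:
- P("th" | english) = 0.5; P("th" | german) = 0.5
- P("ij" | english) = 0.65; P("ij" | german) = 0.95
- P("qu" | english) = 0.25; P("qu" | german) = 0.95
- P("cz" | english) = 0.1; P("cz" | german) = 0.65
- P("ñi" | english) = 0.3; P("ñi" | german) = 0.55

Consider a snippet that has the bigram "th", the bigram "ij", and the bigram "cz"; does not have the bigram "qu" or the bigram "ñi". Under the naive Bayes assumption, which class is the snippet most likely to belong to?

german

english: 0.2 × 0.5 × 0.65 × (1−0.25) × 0.1 × (1−0.3) = 0.0034125
german: 0.8 × 0.5 × 0.95 × (1−0.95) × 0.65 × (1−0.55) = 0.0055575
Highest score → german.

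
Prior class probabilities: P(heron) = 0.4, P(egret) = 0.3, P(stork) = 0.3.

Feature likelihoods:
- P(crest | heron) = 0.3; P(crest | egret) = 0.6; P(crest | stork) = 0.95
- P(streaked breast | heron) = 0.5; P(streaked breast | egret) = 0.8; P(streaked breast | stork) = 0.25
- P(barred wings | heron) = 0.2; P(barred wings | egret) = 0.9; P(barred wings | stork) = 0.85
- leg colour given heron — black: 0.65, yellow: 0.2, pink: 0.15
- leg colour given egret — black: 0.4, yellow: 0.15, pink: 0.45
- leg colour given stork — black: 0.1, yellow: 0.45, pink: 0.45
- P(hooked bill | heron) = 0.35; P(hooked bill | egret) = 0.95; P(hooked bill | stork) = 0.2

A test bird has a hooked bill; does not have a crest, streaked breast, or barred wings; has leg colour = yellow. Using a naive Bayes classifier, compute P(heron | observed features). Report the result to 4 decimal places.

heron: 0.4 × (1−0.3) × (1−0.5) × (1−0.2) × 0.2 × 0.35 = 0.00784
egret: 0.3 × (1−0.6) × (1−0.8) × (1−0.9) × 0.15 × 0.95 = 0.000342
stork: 0.3 × (1−0.95) × (1−0.25) × (1−0.85) × 0.45 × 0.2 = 0.000151875
P(heron | x) = 0.00784 / 0.008333875 ≈ 0.9407

0.9407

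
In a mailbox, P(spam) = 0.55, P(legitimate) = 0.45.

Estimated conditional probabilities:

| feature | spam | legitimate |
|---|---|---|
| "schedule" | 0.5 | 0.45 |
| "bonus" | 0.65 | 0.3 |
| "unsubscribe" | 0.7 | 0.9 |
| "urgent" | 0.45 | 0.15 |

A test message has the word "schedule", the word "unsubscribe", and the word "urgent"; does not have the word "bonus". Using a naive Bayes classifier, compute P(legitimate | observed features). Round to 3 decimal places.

spam: 0.55 × 0.5 × (1−0.65) × 0.7 × 0.45 = 0.03031875
legitimate: 0.45 × 0.45 × (1−0.3) × 0.9 × 0.15 = 0.01913625
P(legitimate | x) = 0.01913625 / 0.049455 ≈ 0.387

0.387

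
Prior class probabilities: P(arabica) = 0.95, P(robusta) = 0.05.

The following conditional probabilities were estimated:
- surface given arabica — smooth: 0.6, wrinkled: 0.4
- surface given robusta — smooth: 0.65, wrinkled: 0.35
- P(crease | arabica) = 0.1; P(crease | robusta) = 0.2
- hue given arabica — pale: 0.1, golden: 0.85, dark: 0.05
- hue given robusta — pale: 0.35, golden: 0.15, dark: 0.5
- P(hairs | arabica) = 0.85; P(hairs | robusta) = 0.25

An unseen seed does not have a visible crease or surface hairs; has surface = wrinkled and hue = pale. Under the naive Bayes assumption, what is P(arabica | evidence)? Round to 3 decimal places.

arabica: 0.95 × 0.4 × (1−0.1) × 0.1 × (1−0.85) = 0.00513
robusta: 0.05 × 0.35 × (1−0.2) × 0.35 × (1−0.25) = 0.003675
P(arabica | x) = 0.00513 / 0.008805 ≈ 0.583

0.583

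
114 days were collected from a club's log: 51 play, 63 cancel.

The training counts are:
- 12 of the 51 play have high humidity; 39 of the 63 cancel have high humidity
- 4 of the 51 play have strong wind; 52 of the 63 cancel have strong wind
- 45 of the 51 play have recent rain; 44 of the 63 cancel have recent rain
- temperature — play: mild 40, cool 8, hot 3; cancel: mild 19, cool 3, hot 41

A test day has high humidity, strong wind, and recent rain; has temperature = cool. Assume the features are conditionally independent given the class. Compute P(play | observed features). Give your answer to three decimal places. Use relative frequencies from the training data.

play: (51/114) × (12/51) × (4/51) × (45/51) × (8/51) ≈ 0.00114269
cancel: (63/114) × (39/63) × (52/63) × (44/63) × (3/63) ≈ 0.00939108
P(play | x) = 0.00114269 / 0.01053377 ≈ 0.108

0.108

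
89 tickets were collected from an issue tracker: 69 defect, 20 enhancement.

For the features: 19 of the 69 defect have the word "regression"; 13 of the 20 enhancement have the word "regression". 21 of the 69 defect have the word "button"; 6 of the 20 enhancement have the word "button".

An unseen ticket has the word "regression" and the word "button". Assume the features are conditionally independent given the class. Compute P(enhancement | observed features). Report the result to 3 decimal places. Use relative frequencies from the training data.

defect: (69/89) × (19/69) × (21/69) ≈ 0.0649731
enhancement: (20/89) × (13/20) × (6/20) ≈ 0.0438202
P(enhancement | x) = 0.0438202 / 0.1087933 ≈ 0.403

0.403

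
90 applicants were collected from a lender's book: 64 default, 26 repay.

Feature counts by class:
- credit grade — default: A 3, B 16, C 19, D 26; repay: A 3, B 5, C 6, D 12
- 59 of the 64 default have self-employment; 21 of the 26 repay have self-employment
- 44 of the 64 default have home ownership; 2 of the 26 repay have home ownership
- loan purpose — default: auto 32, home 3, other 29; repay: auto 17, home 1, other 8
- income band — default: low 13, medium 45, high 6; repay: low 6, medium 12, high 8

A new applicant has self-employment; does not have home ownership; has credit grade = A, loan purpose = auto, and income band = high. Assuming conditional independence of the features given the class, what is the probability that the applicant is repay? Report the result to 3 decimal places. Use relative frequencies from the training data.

0.917

default: (64/90) × (3/64) × (59/64) × (20/64) × (32/64) × (6/64) = 0.00045013427734375
repay: (26/90) × (3/26) × (21/26) × (24/26) × (17/26) × (8/26) ≈ 0.00499982
P(repay | x) = 0.00499982 / 0.00544995427734375 ≈ 0.917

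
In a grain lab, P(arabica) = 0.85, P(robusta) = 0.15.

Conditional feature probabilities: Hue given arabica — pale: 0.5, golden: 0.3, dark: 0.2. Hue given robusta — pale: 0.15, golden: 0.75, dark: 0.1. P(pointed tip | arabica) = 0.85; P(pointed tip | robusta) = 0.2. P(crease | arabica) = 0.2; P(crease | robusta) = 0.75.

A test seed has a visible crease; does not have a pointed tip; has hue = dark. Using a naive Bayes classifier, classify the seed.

robusta

arabica: 0.85 × 0.2 × (1−0.85) × 0.2 = 0.0051
robusta: 0.15 × 0.1 × (1−0.2) × 0.75 = 0.009
Highest score → robusta.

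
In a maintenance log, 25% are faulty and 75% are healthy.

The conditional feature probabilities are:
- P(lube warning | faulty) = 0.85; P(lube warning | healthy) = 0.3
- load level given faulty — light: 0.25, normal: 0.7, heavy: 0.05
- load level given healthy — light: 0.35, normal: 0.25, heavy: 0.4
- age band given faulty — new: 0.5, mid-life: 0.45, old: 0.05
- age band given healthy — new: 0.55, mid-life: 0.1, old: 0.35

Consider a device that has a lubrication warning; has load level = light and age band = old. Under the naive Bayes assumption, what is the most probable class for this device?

faulty: 0.25 × 0.85 × 0.25 × 0.05 = 0.00265625
healthy: 0.75 × 0.3 × 0.35 × 0.35 = 0.0275625
Highest score → healthy.

healthy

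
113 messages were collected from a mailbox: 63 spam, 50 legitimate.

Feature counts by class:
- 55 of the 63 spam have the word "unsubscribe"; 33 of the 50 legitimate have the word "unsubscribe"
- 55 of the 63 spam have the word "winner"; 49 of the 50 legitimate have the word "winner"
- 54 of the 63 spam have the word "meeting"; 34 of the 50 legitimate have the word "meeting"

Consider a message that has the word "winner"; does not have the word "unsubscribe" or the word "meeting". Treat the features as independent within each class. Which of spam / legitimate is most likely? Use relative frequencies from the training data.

legitimate

spam: (63/113) × (8/63) × (55/63) × (9/63) ≈ 0.00882949
legitimate: (50/113) × (17/50) × (49/50) × (16/50) ≈ 0.0471788
Highest score → legitimate.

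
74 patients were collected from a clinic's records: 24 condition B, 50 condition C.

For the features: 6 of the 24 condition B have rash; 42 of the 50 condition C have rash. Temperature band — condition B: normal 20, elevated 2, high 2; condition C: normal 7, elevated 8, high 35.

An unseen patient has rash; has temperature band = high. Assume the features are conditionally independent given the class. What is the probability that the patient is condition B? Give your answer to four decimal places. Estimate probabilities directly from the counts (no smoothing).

condition B: (24/74) × (6/24) × (2/24) ≈ 0.00675676
condition C: (50/74) × (42/50) × (35/50) ≈ 0.397297
P(condition B | x) = 0.00675676 / 0.40405376 ≈ 0.0167

0.0167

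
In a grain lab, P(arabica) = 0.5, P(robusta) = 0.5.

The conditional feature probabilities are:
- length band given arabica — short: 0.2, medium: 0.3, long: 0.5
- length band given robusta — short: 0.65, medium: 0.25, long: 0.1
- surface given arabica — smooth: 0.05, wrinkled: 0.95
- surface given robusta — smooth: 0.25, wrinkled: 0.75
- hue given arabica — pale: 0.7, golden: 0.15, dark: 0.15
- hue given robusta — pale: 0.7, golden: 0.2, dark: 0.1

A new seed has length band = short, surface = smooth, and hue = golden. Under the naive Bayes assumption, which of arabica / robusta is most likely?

arabica: 0.5 × 0.2 × 0.05 × 0.15 = 0.00075
robusta: 0.5 × 0.65 × 0.25 × 0.2 = 0.01625
Highest score → robusta.

robusta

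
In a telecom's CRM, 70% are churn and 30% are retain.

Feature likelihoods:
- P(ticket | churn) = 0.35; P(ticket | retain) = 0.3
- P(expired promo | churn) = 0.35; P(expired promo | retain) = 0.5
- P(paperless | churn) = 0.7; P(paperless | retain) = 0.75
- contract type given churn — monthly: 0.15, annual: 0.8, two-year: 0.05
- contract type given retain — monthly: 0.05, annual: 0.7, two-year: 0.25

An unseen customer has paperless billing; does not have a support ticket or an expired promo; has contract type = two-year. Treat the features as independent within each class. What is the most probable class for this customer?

retain

churn: 0.7 × (1−0.35) × (1−0.35) × 0.7 × 0.05 = 0.01035125
retain: 0.3 × (1−0.3) × (1−0.5) × 0.75 × 0.25 = 0.0196875
Highest score → retain.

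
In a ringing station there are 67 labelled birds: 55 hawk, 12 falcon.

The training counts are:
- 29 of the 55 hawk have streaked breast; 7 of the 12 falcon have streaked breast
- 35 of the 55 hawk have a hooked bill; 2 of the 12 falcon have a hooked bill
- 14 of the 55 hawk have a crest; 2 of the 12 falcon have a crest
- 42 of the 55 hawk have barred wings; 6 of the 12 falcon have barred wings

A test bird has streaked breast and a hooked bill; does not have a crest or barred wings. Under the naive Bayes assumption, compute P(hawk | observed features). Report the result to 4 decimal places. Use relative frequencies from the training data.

0.8699

hawk: (55/67) × (29/55) × (35/55) × (41/55) × (13/55) ≈ 0.0485322
falcon: (12/67) × (7/12) × (2/12) × (10/12) × (6/12) ≈ 0.00725539
P(hawk | x) = 0.0485322 / 0.05578759 ≈ 0.8699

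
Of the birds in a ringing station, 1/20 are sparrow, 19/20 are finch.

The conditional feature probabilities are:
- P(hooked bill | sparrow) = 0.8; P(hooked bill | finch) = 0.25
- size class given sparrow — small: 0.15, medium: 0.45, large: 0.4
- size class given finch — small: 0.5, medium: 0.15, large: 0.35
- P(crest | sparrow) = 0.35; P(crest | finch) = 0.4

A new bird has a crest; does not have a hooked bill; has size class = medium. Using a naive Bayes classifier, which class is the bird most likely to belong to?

sparrow: 0.05 × (1−0.8) × 0.45 × 0.35 = 0.001575
finch: 0.95 × (1−0.25) × 0.15 × 0.4 = 0.04275
Highest score → finch.

finch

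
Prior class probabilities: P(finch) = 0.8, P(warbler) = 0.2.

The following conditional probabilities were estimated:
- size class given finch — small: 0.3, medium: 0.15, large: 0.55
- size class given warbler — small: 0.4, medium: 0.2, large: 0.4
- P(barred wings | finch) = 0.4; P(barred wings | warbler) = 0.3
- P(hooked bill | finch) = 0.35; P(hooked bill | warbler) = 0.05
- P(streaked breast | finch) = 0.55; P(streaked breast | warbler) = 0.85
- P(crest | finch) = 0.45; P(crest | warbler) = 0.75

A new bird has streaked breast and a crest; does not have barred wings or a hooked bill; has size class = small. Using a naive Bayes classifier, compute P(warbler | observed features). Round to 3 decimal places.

finch: 0.8 × 0.3 × (1−0.4) × (1−0.35) × 0.55 × 0.45 = 0.023166
warbler: 0.2 × 0.4 × (1−0.3) × (1−0.05) × 0.85 × 0.75 = 0.033915
P(warbler | x) = 0.033915 / 0.057081 ≈ 0.594

0.594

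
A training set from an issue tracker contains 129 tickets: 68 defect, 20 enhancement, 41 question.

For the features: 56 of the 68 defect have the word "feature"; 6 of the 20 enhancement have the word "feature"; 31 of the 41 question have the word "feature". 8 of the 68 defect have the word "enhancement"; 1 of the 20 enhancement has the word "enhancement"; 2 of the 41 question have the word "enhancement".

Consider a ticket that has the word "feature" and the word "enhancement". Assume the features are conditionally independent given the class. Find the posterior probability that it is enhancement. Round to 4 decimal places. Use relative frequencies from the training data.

defect: (68/129) × (56/68) × (8/68) ≈ 0.0510716
enhancement: (20/129) × (6/20) × (1/20) ≈ 0.00232558
question: (41/129) × (31/41) × (2/41) ≈ 0.0117224
P(enhancement | x) = 0.00232558 / 0.06511958 ≈ 0.0357

0.0357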